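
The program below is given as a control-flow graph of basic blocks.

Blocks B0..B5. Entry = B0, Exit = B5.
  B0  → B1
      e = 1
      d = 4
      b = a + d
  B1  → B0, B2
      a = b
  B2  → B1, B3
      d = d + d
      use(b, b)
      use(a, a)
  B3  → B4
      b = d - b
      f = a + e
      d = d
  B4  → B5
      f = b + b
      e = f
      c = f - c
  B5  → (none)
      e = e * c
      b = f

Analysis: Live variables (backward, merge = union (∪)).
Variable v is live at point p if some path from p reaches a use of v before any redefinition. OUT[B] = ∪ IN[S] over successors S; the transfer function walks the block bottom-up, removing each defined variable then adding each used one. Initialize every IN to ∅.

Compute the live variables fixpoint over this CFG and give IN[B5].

Answer: {c, e, f}

Working:
Converged values:
  B0:  IN={a, c}  OUT={b, c, d, e}
  B1:  IN={b, c, d, e}  OUT={a, b, c, d, e}
  B2:  IN={a, b, c, d, e}  OUT={a, b, c, d, e}
  B3:  IN={a, b, c, d, e}  OUT={b, c}
  B4:  IN={b, c}  OUT={c, e, f}
  B5:  IN={c, e, f}  OUT={}

B5 is the boundary node: OUT[B5] = {}
Applying B5's transfer function to that OUT value gives IN[B5] (row B5 above).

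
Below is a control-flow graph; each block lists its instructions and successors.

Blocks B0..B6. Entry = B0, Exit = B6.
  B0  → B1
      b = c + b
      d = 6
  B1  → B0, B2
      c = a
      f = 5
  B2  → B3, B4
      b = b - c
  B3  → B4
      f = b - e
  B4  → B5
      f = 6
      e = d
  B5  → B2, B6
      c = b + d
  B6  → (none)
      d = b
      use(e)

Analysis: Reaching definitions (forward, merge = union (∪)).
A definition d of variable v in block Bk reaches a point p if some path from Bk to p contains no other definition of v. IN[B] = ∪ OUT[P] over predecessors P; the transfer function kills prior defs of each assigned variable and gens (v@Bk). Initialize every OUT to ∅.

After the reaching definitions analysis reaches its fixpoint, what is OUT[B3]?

Answer: {b@B2, c@B1, c@B5, d@B0, e@B4, f@B3}

Working:
Fixpoint table:
  B0: | IN={b@B0, c@B1, d@B0, f@B1} | OUT={b@B0, c@B1, d@B0, f@B1}
  B1: | IN={b@B0, c@B1, d@B0, f@B1} | OUT={b@B0, c@B1, d@B0, f@B1}
  B2: | IN={b@B0, b@B2, c@B1, c@B5, d@B0, e@B4, f@B1, f@B4} | OUT={b@B2, c@B1, c@B5, d@B0, e@B4, f@B1, f@B4}
  B3: | IN={b@B2, c@B1, c@B5, d@B0, e@B4, f@B1, f@B4} | OUT={b@B2, c@B1, c@B5, d@B0, e@B4, f@B3}
  B4: | IN={b@B2, c@B1, c@B5, d@B0, e@B4, f@B1, f@B3, f@B4} | OUT={b@B2, c@B1, c@B5, d@B0, e@B4, f@B4}
  B5: | IN={b@B2, c@B1, c@B5, d@B0, e@B4, f@B4} | OUT={b@B2, c@B5, d@B0, e@B4, f@B4}
  B6: | IN={b@B2, c@B5, d@B0, e@B4, f@B4} | OUT={b@B2, c@B5, d@B6, e@B4, f@B4}

Merge at B3: IN[B3] = OUT[B2] = {b@B2, c@B1, c@B5, d@B0, e@B4, f@B1, f@B4}
Applying B3's transfer function to that IN value gives OUT[B3] (row B3 above).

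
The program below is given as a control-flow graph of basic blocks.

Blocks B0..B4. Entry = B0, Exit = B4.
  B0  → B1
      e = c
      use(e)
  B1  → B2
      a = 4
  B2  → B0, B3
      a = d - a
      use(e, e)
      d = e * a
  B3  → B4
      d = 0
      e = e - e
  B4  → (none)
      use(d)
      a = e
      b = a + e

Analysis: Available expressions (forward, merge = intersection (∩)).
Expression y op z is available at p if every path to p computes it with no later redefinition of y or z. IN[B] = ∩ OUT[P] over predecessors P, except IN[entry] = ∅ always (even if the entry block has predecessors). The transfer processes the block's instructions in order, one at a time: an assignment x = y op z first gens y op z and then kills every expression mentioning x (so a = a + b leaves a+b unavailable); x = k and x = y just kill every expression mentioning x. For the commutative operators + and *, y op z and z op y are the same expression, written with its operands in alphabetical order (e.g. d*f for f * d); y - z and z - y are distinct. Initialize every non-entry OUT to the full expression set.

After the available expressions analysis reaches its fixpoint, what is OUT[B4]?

Answer: {a+e}

Working:
Converged values:
  B0: | IN={} | OUT={}
  B1: | IN={} | OUT={}
  B2: | IN={} | OUT={a*e}
  B3: | IN={a*e} | OUT={}
  B4: | IN={} | OUT={a+e}

Merge at B4: IN[B4] = OUT[B3] = {}
Applying B4's transfer function to that IN value gives OUT[B4] (row B4 above).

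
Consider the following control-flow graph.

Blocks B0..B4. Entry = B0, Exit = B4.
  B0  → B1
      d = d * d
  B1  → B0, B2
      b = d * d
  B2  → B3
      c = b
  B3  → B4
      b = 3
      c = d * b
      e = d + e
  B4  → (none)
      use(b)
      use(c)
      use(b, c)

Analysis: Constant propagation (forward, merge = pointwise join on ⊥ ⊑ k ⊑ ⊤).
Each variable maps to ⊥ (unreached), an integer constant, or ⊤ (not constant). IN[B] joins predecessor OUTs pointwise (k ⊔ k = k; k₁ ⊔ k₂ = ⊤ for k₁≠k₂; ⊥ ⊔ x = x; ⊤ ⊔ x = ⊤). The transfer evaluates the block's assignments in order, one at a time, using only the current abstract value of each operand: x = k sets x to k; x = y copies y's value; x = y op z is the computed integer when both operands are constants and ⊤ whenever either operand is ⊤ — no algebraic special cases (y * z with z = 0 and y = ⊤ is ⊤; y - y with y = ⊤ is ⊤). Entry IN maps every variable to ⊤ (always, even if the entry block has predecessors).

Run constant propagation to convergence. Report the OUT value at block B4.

Answer: {a: ⊤, b: 3, c: ⊤, d: ⊤, e: ⊤, f: ⊤}

Derivation:
Per-block solution:
  B0: | IN=(all ⊤) | OUT=(all ⊤)
  B1: | IN=(all ⊤) | OUT=(all ⊤)
  B2: | IN=(all ⊤) | OUT=(all ⊤)
  B3: | IN=(all ⊤) | OUT={b:3; rest ⊤}
  B4: | IN={b:3; rest ⊤} | OUT={b:3; rest ⊤}

Merge at B4: IN[B4] = OUT[B3] = {a: ⊤, b: 3, c: ⊤, d: ⊤, e: ⊤, f: ⊤}
Applying B4's transfer function to that IN value gives OUT[B4] (row B4 above).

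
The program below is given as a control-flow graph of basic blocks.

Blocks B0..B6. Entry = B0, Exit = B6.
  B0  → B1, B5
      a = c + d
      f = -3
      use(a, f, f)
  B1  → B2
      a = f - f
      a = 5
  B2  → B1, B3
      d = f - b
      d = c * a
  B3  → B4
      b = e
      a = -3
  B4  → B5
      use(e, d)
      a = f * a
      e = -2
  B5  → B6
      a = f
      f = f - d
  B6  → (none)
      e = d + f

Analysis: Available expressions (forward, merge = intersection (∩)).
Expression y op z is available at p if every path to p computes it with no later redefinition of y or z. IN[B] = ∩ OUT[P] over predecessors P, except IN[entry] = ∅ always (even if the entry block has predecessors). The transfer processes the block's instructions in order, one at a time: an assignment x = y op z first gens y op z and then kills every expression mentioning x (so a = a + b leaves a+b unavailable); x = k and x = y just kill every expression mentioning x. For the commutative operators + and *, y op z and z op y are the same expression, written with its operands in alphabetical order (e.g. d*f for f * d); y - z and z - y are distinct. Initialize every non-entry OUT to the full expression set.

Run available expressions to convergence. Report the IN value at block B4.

Answer: {f-f}

Working:
Fixpoint table:
  B0:   IN={}   OUT={c+d}
  B1:   IN={}   OUT={f-f}
  B2:   IN={f-f}   OUT={a*c, f-b, f-f}
  B3:   IN={a*c, f-b, f-f}   OUT={f-f}
  B4:   IN={f-f}   OUT={f-f}
  B5:   IN={}   OUT={}
  B6:   IN={}   OUT={d+f}

Merge at B4: IN[B4] = OUT[B3] = {f-f}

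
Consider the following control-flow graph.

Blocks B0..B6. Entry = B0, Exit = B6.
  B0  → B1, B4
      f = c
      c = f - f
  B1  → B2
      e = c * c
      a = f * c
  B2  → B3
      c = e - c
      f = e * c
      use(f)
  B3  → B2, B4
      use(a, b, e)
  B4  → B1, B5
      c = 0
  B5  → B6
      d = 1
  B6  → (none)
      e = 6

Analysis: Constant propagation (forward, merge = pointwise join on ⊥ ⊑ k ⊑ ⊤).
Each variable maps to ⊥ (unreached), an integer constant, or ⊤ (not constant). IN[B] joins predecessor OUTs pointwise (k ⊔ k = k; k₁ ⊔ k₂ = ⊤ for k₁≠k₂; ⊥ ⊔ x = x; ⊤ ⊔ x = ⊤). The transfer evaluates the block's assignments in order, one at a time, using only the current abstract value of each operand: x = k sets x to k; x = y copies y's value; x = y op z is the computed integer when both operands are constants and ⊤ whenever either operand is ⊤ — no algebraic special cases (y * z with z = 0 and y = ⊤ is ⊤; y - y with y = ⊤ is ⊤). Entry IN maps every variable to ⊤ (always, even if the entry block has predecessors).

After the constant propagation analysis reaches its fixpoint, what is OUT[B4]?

Answer: {a: ⊤, b: ⊤, c: 0, d: ⊤, e: ⊤, f: ⊤}

Working:
Converged values:
  B0: | IN=(all ⊤) | OUT=(all ⊤)
  B1: | IN=(all ⊤) | OUT=(all ⊤)
  B2: | IN=(all ⊤) | OUT=(all ⊤)
  B3: | IN=(all ⊤) | OUT=(all ⊤)
  B4: | IN=(all ⊤) | OUT={c:0; rest ⊤}
  B5: | IN={c:0; rest ⊤} | OUT={c:0, d:1; rest ⊤}
  B6: | IN={c:0, d:1; rest ⊤} | OUT={c:0, d:1, e:6; rest ⊤}

Merge at B4: IN[B4] = OUT[B0] ⊔ OUT[B3] = {a: ⊤, b: ⊤, c: ⊤, d: ⊤, e: ⊤, f: ⊤}
Applying B4's transfer function to that IN value gives OUT[B4] (row B4 above).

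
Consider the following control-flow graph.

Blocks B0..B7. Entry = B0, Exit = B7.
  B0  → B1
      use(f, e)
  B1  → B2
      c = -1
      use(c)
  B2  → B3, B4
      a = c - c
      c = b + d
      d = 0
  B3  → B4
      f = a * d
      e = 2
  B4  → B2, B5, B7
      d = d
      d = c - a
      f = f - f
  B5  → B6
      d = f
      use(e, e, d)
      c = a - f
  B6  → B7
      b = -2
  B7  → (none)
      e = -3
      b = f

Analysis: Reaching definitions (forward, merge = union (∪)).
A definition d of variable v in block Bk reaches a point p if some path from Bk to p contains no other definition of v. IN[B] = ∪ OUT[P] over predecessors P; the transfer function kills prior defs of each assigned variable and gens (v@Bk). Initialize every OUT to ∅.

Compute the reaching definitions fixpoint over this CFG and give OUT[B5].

Answer: {a@B2, c@B5, d@B5, e@B3, f@B4}

Derivation:
Fixpoint table:
  B0: | IN={} | OUT={}
  B1: | IN={} | OUT={c@B1}
  B2: | IN={a@B2, c@B1, c@B2, d@B4, e@B3, f@B4} | OUT={a@B2, c@B2, d@B2, e@B3, f@B4}
  B3: | IN={a@B2, c@B2, d@B2, e@B3, f@B4} | OUT={a@B2, c@B2, d@B2, e@B3, f@B3}
  B4: | IN={a@B2, c@B2, d@B2, e@B3, f@B3, f@B4} | OUT={a@B2, c@B2, d@B4, e@B3, f@B4}
  B5: | IN={a@B2, c@B2, d@B4, e@B3, f@B4} | OUT={a@B2, c@B5, d@B5, e@B3, f@B4}
  B6: | IN={a@B2, c@B5, d@B5, e@B3, f@B4} | OUT={a@B2, b@B6, c@B5, d@B5, e@B3, f@B4}
  B7: | IN={a@B2, b@B6, c@B2, c@B5, d@B4, d@B5, e@B3, f@B4} | OUT={a@B2, b@B7, c@B2, c@B5, d@B4, d@B5, e@B7, f@B4}

Merge at B5: IN[B5] = OUT[B4] = {a@B2, c@B2, d@B4, e@B3, f@B4}
Applying B5's transfer function to that IN value gives OUT[B5] (row B5 above).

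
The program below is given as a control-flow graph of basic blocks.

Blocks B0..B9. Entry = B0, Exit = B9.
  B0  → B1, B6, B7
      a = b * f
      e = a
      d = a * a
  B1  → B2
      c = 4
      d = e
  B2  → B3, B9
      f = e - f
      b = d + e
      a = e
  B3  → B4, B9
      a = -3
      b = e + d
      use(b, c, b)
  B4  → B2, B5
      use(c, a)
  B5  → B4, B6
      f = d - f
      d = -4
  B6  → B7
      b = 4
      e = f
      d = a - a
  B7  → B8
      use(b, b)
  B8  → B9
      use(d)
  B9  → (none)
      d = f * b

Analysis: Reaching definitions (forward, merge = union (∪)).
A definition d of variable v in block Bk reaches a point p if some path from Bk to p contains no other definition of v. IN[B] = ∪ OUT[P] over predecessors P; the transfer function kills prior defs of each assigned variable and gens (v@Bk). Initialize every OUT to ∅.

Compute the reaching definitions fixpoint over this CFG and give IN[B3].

Answer: {a@B2, b@B2, c@B1, d@B1, d@B5, e@B0, f@B2}

Derivation:
Per-block solution:
  B0:  IN={}  OUT={a@B0, d@B0, e@B0}
  B1:  IN={a@B0, d@B0, e@B0}  OUT={a@B0, c@B1, d@B1, e@B0}
  B2:  IN={a@B0, a@B3, b@B3, c@B1, d@B1, d@B5, e@B0, f@B2, f@B5}  OUT={a@B2, b@B2, c@B1, d@B1, d@B5, e@B0, f@B2}
  B3:  IN={a@B2, b@B2, c@B1, d@B1, d@B5, e@B0, f@B2}  OUT={a@B3, b@B3, c@B1, d@B1, d@B5, e@B0, f@B2}
  B4:  IN={a@B3, b@B3, c@B1, d@B1, d@B5, e@B0, f@B2, f@B5}  OUT={a@B3, b@B3, c@B1, d@B1, d@B5, e@B0, f@B2, f@B5}
  B5:  IN={a@B3, b@B3, c@B1, d@B1, d@B5, e@B0, f@B2, f@B5}  OUT={a@B3, b@B3, c@B1, d@B5, e@B0, f@B5}
  B6:  IN={a@B0, a@B3, b@B3, c@B1, d@B0, d@B5, e@B0, f@B5}  OUT={a@B0, a@B3, b@B6, c@B1, d@B6, e@B6, f@B5}
  B7:  IN={a@B0, a@B3, b@B6, c@B1, d@B0, d@B6, e@B0, e@B6, f@B5}  OUT={a@B0, a@B3, b@B6, c@B1, d@B0, d@B6, e@B0, e@B6, f@B5}
  B8:  IN={a@B0, a@B3, b@B6, c@B1, d@B0, d@B6, e@B0, e@B6, f@B5}  OUT={a@B0, a@B3, b@B6, c@B1, d@B0, d@B6, e@B0, e@B6, f@B5}
  B9:  IN={a@B0, a@B2, a@B3, b@B2, b@B3, b@B6, c@B1, d@B0, d@B1, d@B5, d@B6, e@B0, e@B6, f@B2, f@B5}  OUT={a@B0, a@B2, a@B3, b@B2, b@B3, b@B6, c@B1, d@B9, e@B0, e@B6, f@B2, f@B5}

Merge at B3: IN[B3] = OUT[B2] = {a@B2, b@B2, c@B1, d@B1, d@B5, e@B0, f@B2}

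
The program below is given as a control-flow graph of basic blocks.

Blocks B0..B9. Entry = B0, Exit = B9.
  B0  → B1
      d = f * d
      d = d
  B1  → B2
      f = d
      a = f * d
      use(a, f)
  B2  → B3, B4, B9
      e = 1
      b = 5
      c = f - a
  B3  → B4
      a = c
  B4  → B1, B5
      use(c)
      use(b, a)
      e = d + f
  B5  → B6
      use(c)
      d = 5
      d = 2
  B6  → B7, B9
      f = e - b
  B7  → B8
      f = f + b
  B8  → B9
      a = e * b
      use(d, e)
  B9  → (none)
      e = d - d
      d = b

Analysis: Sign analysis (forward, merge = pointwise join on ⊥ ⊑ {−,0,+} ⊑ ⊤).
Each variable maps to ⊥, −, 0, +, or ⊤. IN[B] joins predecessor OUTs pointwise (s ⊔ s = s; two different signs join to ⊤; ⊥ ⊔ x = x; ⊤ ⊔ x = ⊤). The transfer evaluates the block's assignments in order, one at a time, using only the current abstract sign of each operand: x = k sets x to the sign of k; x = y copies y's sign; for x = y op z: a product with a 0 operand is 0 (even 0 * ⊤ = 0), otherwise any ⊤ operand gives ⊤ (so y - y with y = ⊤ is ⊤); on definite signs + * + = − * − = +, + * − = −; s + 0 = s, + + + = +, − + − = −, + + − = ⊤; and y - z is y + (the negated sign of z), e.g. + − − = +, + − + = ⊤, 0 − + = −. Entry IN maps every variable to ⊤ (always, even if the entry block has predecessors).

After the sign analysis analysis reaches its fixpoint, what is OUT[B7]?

Answer: {a: ⊤, b: +, c: ⊤, d: +, e: ⊤, f: ⊤}

Working:
Per-block solution:
  B0:   IN=(all ⊤)   OUT=(all ⊤)
  B1:   IN=(all ⊤)   OUT=(all ⊤)
  B2:   IN=(all ⊤)   OUT={b:+, e:+; rest ⊤}
  B3:   IN={b:+, e:+; rest ⊤}   OUT={b:+, e:+; rest ⊤}
  B4:   IN={b:+, e:+; rest ⊤}   OUT={b:+; rest ⊤}
  B5:   IN={b:+; rest ⊤}   OUT={b:+, d:+; rest ⊤}
  B6:   IN={b:+, d:+; rest ⊤}   OUT={b:+, d:+; rest ⊤}
  B7:   IN={b:+, d:+; rest ⊤}   OUT={b:+, d:+; rest ⊤}
  B8:   IN={b:+, d:+; rest ⊤}   OUT={b:+, d:+; rest ⊤}
  B9:   IN={b:+; rest ⊤}   OUT={b:+, d:+; rest ⊤}

Merge at B7: IN[B7] = OUT[B6] = {a: ⊤, b: +, c: ⊤, d: +, e: ⊤, f: ⊤}
Applying B7's transfer function to that IN value gives OUT[B7] (row B7 above).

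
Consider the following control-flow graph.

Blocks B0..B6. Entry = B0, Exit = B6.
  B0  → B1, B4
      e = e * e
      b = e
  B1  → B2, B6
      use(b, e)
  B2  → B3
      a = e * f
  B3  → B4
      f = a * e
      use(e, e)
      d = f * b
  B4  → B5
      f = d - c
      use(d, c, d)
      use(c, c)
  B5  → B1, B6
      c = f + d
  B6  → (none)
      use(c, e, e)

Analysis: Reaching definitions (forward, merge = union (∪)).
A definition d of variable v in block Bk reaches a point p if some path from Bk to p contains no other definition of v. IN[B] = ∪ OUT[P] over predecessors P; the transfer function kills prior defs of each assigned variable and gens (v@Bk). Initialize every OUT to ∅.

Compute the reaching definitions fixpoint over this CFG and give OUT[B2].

Per-block solution:
  B0:   IN={}   OUT={b@B0, e@B0}
  B1:   IN={a@B2, b@B0, c@B5, d@B3, e@B0, f@B4}   OUT={a@B2, b@B0, c@B5, d@B3, e@B0, f@B4}
  B2:   IN={a@B2, b@B0, c@B5, d@B3, e@B0, f@B4}   OUT={a@B2, b@B0, c@B5, d@B3, e@B0, f@B4}
  B3:   IN={a@B2, b@B0, c@B5, d@B3, e@B0, f@B4}   OUT={a@B2, b@B0, c@B5, d@B3, e@B0, f@B3}
  B4:   IN={a@B2, b@B0, c@B5, d@B3, e@B0, f@B3}   OUT={a@B2, b@B0, c@B5, d@B3, e@B0, f@B4}
  B5:   IN={a@B2, b@B0, c@B5, d@B3, e@B0, f@B4}   OUT={a@B2, b@B0, c@B5, d@B3, e@B0, f@B4}
  B6:   IN={a@B2, b@B0, c@B5, d@B3, e@B0, f@B4}   OUT={a@B2, b@B0, c@B5, d@B3, e@B0, f@B4}

Merge at B2: IN[B2] = OUT[B1] = {a@B2, b@B0, c@B5, d@B3, e@B0, f@B4}
Applying B2's transfer function to that IN value gives OUT[B2] (row B2 above).

Answer: {a@B2, b@B0, c@B5, d@B3, e@B0, f@B4}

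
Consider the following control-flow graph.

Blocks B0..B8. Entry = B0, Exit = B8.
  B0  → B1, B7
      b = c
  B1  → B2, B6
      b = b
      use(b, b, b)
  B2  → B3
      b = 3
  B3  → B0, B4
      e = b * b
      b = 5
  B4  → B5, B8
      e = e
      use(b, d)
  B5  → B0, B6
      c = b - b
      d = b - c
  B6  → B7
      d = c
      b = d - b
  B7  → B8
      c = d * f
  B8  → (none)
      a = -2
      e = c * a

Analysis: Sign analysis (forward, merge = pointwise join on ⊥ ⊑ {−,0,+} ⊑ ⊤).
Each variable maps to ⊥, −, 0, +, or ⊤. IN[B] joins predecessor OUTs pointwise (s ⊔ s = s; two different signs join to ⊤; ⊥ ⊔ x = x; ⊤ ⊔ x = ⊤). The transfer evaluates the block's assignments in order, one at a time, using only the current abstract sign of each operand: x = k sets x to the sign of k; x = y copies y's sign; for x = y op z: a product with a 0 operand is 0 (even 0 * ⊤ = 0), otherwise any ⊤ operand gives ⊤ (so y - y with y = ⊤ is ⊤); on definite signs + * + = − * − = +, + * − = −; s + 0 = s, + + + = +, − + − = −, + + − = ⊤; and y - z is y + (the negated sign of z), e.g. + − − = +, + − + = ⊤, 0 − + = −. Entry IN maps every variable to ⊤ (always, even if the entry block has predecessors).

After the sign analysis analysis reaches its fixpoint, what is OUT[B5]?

Answer: {a: ⊤, b: +, c: ⊤, d: ⊤, e: +, f: ⊤}

Working:
Fixpoint table:
  B0:   IN=(all ⊤)   OUT=(all ⊤)
  B1:   IN=(all ⊤)   OUT=(all ⊤)
  B2:   IN=(all ⊤)   OUT={b:+; rest ⊤}
  B3:   IN={b:+; rest ⊤}   OUT={b:+, e:+; rest ⊤}
  B4:   IN={b:+, e:+; rest ⊤}   OUT={b:+, e:+; rest ⊤}
  B5:   IN={b:+, e:+; rest ⊤}   OUT={b:+, e:+; rest ⊤}
  B6:   IN=(all ⊤)   OUT=(all ⊤)
  B7:   IN=(all ⊤)   OUT=(all ⊤)
  B8:   IN=(all ⊤)   OUT={a:-; rest ⊤}

Merge at B5: IN[B5] = OUT[B4] = {a: ⊤, b: +, c: ⊤, d: ⊤, e: +, f: ⊤}
Applying B5's transfer function to that IN value gives OUT[B5] (row B5 above).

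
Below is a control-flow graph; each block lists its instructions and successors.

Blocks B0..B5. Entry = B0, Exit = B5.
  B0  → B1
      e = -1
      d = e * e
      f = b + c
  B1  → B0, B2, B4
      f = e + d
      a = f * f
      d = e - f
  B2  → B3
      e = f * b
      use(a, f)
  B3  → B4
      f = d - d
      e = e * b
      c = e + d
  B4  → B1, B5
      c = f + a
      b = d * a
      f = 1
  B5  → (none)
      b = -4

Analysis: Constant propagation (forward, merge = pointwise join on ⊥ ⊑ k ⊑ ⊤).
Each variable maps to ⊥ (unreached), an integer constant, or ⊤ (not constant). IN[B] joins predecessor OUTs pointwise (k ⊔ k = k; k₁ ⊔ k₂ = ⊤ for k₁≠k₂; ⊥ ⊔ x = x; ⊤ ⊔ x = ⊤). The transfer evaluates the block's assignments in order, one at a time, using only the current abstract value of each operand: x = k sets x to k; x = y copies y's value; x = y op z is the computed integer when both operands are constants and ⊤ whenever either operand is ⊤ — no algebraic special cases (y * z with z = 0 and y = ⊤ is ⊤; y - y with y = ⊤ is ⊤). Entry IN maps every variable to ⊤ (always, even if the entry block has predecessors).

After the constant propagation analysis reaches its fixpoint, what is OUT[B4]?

Converged values:
  B0: | IN=(all ⊤) | OUT={d:1, e:-1; rest ⊤}
  B1: | IN=(all ⊤) | OUT=(all ⊤)
  B2: | IN=(all ⊤) | OUT=(all ⊤)
  B3: | IN=(all ⊤) | OUT=(all ⊤)
  B4: | IN=(all ⊤) | OUT={f:1; rest ⊤}
  B5: | IN={f:1; rest ⊤} | OUT={b:-4, f:1; rest ⊤}

Merge at B4: IN[B4] = OUT[B1] ⊔ OUT[B3] = {a: ⊤, b: ⊤, c: ⊤, d: ⊤, e: ⊤, f: ⊤}
Applying B4's transfer function to that IN value gives OUT[B4] (row B4 above).

Answer: {a: ⊤, b: ⊤, c: ⊤, d: ⊤, e: ⊤, f: 1}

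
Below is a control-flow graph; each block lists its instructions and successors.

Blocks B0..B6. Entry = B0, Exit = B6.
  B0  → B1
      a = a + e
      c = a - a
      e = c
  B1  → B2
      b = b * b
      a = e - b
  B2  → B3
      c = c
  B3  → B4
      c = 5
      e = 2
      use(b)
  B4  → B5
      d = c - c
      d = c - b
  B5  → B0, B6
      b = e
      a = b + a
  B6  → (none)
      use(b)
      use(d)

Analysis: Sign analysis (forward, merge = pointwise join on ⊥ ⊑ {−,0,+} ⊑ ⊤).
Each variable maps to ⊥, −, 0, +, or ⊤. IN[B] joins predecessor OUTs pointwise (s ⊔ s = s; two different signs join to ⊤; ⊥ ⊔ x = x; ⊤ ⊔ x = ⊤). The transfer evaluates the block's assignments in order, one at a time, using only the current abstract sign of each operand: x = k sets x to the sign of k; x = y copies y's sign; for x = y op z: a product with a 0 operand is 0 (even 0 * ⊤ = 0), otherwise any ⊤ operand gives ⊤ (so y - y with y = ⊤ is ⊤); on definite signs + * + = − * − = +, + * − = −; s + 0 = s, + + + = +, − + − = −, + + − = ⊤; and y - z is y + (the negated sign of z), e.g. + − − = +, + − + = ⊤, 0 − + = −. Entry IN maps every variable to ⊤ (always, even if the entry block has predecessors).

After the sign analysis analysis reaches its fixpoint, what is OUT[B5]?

Fixpoint table:
  B0:   IN=(all ⊤)   OUT=(all ⊤)
  B1:   IN=(all ⊤)   OUT=(all ⊤)
  B2:   IN=(all ⊤)   OUT=(all ⊤)
  B3:   IN=(all ⊤)   OUT={c:+, e:+; rest ⊤}
  B4:   IN={c:+, e:+; rest ⊤}   OUT={c:+, e:+; rest ⊤}
  B5:   IN={c:+, e:+; rest ⊤}   OUT={b:+, c:+, e:+; rest ⊤}
  B6:   IN={b:+, c:+, e:+; rest ⊤}   OUT={b:+, c:+, e:+; rest ⊤}

Merge at B5: IN[B5] = OUT[B4] = {a: ⊤, b: ⊤, c: +, d: ⊤, e: +, f: ⊤}
Applying B5's transfer function to that IN value gives OUT[B5] (row B5 above).

Answer: {a: ⊤, b: +, c: +, d: ⊤, e: +, f: ⊤}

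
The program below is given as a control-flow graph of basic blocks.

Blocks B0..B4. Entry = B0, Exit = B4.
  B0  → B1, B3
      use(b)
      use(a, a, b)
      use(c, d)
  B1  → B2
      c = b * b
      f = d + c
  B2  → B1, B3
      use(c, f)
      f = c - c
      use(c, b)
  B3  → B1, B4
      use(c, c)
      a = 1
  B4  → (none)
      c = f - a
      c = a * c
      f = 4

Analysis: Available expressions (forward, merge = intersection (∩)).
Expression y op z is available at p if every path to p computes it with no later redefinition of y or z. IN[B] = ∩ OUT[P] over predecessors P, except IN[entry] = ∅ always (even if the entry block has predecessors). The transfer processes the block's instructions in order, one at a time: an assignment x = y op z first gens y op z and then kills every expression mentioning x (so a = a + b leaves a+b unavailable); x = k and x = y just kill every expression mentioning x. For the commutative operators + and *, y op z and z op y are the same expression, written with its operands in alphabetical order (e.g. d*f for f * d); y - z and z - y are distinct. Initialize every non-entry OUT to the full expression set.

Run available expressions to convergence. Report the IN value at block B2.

Fixpoint table:
  B0: | IN={} | OUT={}
  B1: | IN={} | OUT={b*b, c+d}
  B2: | IN={b*b, c+d} | OUT={b*b, c+d, c-c}
  B3: | IN={} | OUT={}
  B4: | IN={} | OUT={}

Merge at B2: IN[B2] = OUT[B1] = {b*b, c+d}

Answer: {b*b, c+d}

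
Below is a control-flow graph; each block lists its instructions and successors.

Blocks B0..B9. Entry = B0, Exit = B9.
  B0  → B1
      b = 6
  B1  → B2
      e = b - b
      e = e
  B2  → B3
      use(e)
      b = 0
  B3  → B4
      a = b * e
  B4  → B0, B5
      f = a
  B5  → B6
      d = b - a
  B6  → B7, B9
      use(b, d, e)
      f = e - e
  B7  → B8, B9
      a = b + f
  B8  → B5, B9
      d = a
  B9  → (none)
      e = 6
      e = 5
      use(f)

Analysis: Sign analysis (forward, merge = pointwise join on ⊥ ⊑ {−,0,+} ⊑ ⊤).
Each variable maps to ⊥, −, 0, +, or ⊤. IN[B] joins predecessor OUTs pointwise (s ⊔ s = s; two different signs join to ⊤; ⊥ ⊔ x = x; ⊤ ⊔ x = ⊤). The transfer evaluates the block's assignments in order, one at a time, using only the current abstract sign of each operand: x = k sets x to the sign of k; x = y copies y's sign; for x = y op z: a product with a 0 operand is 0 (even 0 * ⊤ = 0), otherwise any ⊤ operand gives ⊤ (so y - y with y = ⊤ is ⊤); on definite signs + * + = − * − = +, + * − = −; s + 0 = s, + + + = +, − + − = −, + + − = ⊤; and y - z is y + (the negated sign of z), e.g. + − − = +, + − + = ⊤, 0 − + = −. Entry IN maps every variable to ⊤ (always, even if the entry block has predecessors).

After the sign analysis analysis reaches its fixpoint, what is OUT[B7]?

Fixpoint table:
  B0:  IN=(all ⊤)  OUT={b:+; rest ⊤}
  B1:  IN={b:+; rest ⊤}  OUT={b:+; rest ⊤}
  B2:  IN={b:+; rest ⊤}  OUT={b:0; rest ⊤}
  B3:  IN={b:0; rest ⊤}  OUT={a:0, b:0; rest ⊤}
  B4:  IN={a:0, b:0; rest ⊤}  OUT={a:0, b:0, f:0; rest ⊤}
  B5:  IN={b:0; rest ⊤}  OUT={b:0; rest ⊤}
  B6:  IN={b:0; rest ⊤}  OUT={b:0; rest ⊤}
  B7:  IN={b:0; rest ⊤}  OUT={b:0; rest ⊤}
  B8:  IN={b:0; rest ⊤}  OUT={b:0; rest ⊤}
  B9:  IN={b:0; rest ⊤}  OUT={b:0, e:+; rest ⊤}

Merge at B7: IN[B7] = OUT[B6] = {a: ⊤, b: 0, c: ⊤, d: ⊤, e: ⊤, f: ⊤}
Applying B7's transfer function to that IN value gives OUT[B7] (row B7 above).

Answer: {a: ⊤, b: 0, c: ⊤, d: ⊤, e: ⊤, f: ⊤}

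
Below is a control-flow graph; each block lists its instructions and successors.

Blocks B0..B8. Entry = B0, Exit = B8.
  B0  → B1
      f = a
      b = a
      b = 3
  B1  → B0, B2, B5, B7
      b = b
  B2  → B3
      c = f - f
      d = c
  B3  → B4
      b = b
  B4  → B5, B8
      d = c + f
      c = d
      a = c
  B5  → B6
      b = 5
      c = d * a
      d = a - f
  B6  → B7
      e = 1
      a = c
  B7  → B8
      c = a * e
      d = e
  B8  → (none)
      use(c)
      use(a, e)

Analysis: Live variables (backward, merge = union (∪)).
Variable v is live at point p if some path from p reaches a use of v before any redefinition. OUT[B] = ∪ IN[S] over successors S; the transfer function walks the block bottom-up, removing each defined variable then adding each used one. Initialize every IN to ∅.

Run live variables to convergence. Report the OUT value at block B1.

Per-block solution:
  B0:  IN={a, d, e}  OUT={a, b, d, e, f}
  B1:  IN={a, b, d, e, f}  OUT={a, b, d, e, f}
  B2:  IN={b, e, f}  OUT={b, c, e, f}
  B3:  IN={b, c, e, f}  OUT={c, e, f}
  B4:  IN={c, e, f}  OUT={a, c, d, e, f}
  B5:  IN={a, d, f}  OUT={c}
  B6:  IN={c}  OUT={a, e}
  B7:  IN={a, e}  OUT={a, c, e}
  B8:  IN={a, c, e}  OUT={}

Merge at B1: OUT[B1] = IN[B0] ⊔ IN[B2] ⊔ IN[B5] ⊔ IN[B7] = {a, b, d, e, f}

Answer: {a, b, d, e, f}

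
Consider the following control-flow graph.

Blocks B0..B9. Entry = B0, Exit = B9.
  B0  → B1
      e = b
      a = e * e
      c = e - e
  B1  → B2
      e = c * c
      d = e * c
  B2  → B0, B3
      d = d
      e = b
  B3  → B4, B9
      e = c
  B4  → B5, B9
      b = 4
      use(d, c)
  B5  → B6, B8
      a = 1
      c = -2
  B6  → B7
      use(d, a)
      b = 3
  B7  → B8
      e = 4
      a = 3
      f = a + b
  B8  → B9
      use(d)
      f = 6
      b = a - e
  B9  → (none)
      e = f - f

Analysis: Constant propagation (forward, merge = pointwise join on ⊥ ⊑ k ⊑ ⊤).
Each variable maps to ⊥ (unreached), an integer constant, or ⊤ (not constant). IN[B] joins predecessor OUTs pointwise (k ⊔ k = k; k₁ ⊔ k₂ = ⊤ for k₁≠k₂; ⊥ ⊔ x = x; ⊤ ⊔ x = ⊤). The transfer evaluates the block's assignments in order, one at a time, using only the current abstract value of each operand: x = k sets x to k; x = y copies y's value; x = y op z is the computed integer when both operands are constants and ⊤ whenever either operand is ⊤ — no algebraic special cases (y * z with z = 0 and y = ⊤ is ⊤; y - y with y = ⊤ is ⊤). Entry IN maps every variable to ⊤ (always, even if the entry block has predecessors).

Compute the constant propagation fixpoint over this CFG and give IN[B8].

Answer: {a: ⊤, b: ⊤, c: -2, d: ⊤, e: ⊤, f: ⊤}

Derivation:
Fixpoint table:
  B0:   IN=(all ⊤)   OUT=(all ⊤)
  B1:   IN=(all ⊤)   OUT=(all ⊤)
  B2:   IN=(all ⊤)   OUT=(all ⊤)
  B3:   IN=(all ⊤)   OUT=(all ⊤)
  B4:   IN=(all ⊤)   OUT={b:4; rest ⊤}
  B5:   IN={b:4; rest ⊤}   OUT={a:1, b:4, c:-2; rest ⊤}
  B6:   IN={a:1, b:4, c:-2; rest ⊤}   OUT={a:1, b:3, c:-2; rest ⊤}
  B7:   IN={a:1, b:3, c:-2; rest ⊤}   OUT={a:3, b:3, c:-2, e:4, f:6; rest ⊤}
  B8:   IN={c:-2; rest ⊤}   OUT={c:-2, f:6; rest ⊤}
  B9:   IN=(all ⊤)   OUT=(all ⊤)

Merge at B8: IN[B8] = OUT[B5] ⊔ OUT[B7] = {a: ⊤, b: ⊤, c: -2, d: ⊤, e: ⊤, f: ⊤}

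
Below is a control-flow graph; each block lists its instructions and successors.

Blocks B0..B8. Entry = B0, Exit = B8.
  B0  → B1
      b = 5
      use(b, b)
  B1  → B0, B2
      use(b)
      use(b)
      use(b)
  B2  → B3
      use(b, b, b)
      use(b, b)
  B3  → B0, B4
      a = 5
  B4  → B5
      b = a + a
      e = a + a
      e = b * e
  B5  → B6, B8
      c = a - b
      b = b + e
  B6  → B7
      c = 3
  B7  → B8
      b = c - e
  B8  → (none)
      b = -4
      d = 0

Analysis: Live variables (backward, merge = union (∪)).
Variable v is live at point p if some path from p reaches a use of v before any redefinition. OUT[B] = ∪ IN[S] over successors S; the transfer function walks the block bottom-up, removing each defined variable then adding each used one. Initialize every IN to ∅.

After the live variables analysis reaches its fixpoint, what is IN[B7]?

Fixpoint table:
  B0: | IN={} | OUT={b}
  B1: | IN={b} | OUT={b}
  B2: | IN={b} | OUT={}
  B3: | IN={} | OUT={a}
  B4: | IN={a} | OUT={a, b, e}
  B5: | IN={a, b, e} | OUT={e}
  B6: | IN={e} | OUT={c, e}
  B7: | IN={c, e} | OUT={}
  B8: | IN={} | OUT={}

Merge at B7: OUT[B7] = IN[B8] = {}
Applying B7's transfer function to that OUT value gives IN[B7] (row B7 above).

Answer: {c, e}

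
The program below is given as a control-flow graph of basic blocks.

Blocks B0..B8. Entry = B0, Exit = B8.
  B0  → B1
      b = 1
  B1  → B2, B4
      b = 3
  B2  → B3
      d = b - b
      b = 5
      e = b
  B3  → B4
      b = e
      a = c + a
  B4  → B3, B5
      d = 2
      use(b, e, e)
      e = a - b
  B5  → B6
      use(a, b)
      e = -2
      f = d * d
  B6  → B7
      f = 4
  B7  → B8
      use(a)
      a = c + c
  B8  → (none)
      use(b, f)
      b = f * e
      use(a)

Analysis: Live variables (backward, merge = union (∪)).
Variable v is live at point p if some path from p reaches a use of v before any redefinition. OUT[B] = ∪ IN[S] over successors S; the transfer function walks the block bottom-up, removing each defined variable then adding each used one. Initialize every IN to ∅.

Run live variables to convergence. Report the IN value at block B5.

Per-block solution:
  B0:   IN={a, c, e}   OUT={a, c, e}
  B1:   IN={a, c, e}   OUT={a, b, c, e}
  B2:   IN={a, b, c}   OUT={a, c, e}
  B3:   IN={a, c, e}   OUT={a, b, c, e}
  B4:   IN={a, b, c, e}   OUT={a, b, c, d, e}
  B5:   IN={a, b, c, d}   OUT={a, b, c, e}
  B6:   IN={a, b, c, e}   OUT={a, b, c, e, f}
  B7:   IN={a, b, c, e, f}   OUT={a, b, e, f}
  B8:   IN={a, b, e, f}   OUT={}

Merge at B5: OUT[B5] = IN[B6] = {a, b, c, e}
Applying B5's transfer function to that OUT value gives IN[B5] (row B5 above).

Answer: {a, b, c, d}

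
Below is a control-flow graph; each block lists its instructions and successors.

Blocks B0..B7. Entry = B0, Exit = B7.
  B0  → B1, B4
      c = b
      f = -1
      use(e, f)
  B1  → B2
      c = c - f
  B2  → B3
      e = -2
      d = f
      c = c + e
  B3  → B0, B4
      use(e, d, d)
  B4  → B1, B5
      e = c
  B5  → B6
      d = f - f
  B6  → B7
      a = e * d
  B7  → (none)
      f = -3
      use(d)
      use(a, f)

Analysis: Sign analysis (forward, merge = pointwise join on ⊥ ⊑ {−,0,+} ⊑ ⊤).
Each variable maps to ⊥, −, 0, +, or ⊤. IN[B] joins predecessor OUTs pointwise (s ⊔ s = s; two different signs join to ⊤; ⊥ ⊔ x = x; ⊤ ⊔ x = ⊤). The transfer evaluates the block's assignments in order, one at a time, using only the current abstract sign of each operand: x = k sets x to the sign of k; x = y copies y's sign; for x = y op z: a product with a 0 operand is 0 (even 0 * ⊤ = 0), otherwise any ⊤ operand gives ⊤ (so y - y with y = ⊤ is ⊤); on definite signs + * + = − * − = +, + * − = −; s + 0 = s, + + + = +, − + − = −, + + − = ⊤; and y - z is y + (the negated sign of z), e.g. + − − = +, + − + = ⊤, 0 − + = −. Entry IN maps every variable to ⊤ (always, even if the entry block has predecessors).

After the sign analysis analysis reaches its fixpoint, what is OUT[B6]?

Answer: {a: ⊤, b: ⊤, c: ⊤, d: ⊤, e: ⊤, f: -}

Working:
Fixpoint table:
  B0:   IN=(all ⊤)   OUT={f:-; rest ⊤}
  B1:   IN={f:-; rest ⊤}   OUT={f:-; rest ⊤}
  B2:   IN={f:-; rest ⊤}   OUT={d:-, e:-, f:-; rest ⊤}
  B3:   IN={d:-, e:-, f:-; rest ⊤}   OUT={d:-, e:-, f:-; rest ⊤}
  B4:   IN={f:-; rest ⊤}   OUT={f:-; rest ⊤}
  B5:   IN={f:-; rest ⊤}   OUT={f:-; rest ⊤}
  B6:   IN={f:-; rest ⊤}   OUT={f:-; rest ⊤}
  B7:   IN={f:-; rest ⊤}   OUT={f:-; rest ⊤}

Merge at B6: IN[B6] = OUT[B5] = {a: ⊤, b: ⊤, c: ⊤, d: ⊤, e: ⊤, f: -}
Applying B6's transfer function to that IN value gives OUT[B6] (row B6 above).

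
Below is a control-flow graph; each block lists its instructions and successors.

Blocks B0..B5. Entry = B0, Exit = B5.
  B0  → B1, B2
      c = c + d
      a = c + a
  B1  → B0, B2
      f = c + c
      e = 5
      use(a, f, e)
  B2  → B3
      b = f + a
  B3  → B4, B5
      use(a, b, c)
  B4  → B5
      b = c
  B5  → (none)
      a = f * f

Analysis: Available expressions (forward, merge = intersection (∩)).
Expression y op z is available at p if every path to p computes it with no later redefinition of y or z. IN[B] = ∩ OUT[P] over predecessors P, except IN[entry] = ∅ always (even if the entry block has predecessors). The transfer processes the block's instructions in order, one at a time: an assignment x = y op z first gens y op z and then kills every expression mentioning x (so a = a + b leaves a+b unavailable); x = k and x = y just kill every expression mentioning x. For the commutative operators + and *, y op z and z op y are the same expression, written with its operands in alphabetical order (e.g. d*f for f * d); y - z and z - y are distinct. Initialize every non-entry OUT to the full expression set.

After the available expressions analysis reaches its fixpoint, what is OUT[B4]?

Answer: {a+f}

Derivation:
Per-block solution:
  B0:   IN={}   OUT={}
  B1:   IN={}   OUT={c+c}
  B2:   IN={}   OUT={a+f}
  B3:   IN={a+f}   OUT={a+f}
  B4:   IN={a+f}   OUT={a+f}
  B5:   IN={a+f}   OUT={f*f}

Merge at B4: IN[B4] = OUT[B3] = {a+f}
Applying B4's transfer function to that IN value gives OUT[B4] (row B4 above).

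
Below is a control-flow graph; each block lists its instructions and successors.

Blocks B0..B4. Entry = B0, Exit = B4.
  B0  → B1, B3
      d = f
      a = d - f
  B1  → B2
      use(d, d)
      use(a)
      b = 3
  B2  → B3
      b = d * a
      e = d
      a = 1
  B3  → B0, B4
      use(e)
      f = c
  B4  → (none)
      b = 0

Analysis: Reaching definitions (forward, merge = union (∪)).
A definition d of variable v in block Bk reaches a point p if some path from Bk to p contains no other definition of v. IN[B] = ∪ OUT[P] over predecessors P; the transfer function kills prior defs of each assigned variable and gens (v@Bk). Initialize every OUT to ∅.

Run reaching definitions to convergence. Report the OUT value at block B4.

Answer: {a@B0, a@B2, b@B4, d@B0, e@B2, f@B3}

Trace:
Per-block solution:
  B0:  IN={a@B0, a@B2, b@B2, d@B0, e@B2, f@B3}  OUT={a@B0, b@B2, d@B0, e@B2, f@B3}
  B1:  IN={a@B0, b@B2, d@B0, e@B2, f@B3}  OUT={a@B0, b@B1, d@B0, e@B2, f@B3}
  B2:  IN={a@B0, b@B1, d@B0, e@B2, f@B3}  OUT={a@B2, b@B2, d@B0, e@B2, f@B3}
  B3:  IN={a@B0, a@B2, b@B2, d@B0, e@B2, f@B3}  OUT={a@B0, a@B2, b@B2, d@B0, e@B2, f@B3}
  B4:  IN={a@B0, a@B2, b@B2, d@B0, e@B2, f@B3}  OUT={a@B0, a@B2, b@B4, d@B0, e@B2, f@B3}

Merge at B4: IN[B4] = OUT[B3] = {a@B0, a@B2, b@B2, d@B0, e@B2, f@B3}
Applying B4's transfer function to that IN value gives OUT[B4] (row B4 above).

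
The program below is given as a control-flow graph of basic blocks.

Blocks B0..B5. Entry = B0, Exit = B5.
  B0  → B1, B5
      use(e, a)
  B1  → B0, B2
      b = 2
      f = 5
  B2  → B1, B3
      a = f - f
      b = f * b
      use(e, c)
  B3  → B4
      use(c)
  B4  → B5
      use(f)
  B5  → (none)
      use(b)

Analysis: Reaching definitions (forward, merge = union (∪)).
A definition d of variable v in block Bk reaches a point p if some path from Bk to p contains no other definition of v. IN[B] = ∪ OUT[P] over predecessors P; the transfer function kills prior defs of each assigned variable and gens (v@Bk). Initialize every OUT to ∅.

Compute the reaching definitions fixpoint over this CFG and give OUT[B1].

Answer: {a@B2, b@B1, f@B1}

Trace:
Converged values:
  B0:   IN={a@B2, b@B1, f@B1}   OUT={a@B2, b@B1, f@B1}
  B1:   IN={a@B2, b@B1, b@B2, f@B1}   OUT={a@B2, b@B1, f@B1}
  B2:   IN={a@B2, b@B1, f@B1}   OUT={a@B2, b@B2, f@B1}
  B3:   IN={a@B2, b@B2, f@B1}   OUT={a@B2, b@B2, f@B1}
  B4:   IN={a@B2, b@B2, f@B1}   OUT={a@B2, b@B2, f@B1}
  B5:   IN={a@B2, b@B1, b@B2, f@B1}   OUT={a@B2, b@B1, b@B2, f@B1}

Merge at B1: IN[B1] = OUT[B0] ⊔ OUT[B2] = {a@B2, b@B1, b@B2, f@B1}
Applying B1's transfer function to that IN value gives OUT[B1] (row B1 above).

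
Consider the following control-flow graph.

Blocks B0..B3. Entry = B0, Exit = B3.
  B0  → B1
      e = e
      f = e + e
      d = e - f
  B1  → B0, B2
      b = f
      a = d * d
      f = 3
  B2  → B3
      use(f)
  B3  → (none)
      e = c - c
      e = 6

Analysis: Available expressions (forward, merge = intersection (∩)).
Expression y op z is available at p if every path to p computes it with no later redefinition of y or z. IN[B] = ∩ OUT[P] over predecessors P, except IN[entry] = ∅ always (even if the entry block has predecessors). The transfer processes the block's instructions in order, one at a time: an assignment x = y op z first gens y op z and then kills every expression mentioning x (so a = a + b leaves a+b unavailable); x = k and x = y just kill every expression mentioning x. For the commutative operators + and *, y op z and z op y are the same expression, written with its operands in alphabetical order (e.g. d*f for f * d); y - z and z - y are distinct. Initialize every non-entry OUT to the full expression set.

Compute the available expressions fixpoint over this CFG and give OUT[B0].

Converged values:
  B0:  IN={}  OUT={e+e, e-f}
  B1:  IN={e+e, e-f}  OUT={d*d, e+e}
  B2:  IN={d*d, e+e}  OUT={d*d, e+e}
  B3:  IN={d*d, e+e}  OUT={c-c, d*d}

Merge at B0 (entry node, so the boundary value {} is joined with the incoming edge(s)): IN[B0] = {} ∩ OUT[B1] = {}
Applying B0's transfer function to that IN value gives OUT[B0] (row B0 above).

Answer: {e+e, e-f}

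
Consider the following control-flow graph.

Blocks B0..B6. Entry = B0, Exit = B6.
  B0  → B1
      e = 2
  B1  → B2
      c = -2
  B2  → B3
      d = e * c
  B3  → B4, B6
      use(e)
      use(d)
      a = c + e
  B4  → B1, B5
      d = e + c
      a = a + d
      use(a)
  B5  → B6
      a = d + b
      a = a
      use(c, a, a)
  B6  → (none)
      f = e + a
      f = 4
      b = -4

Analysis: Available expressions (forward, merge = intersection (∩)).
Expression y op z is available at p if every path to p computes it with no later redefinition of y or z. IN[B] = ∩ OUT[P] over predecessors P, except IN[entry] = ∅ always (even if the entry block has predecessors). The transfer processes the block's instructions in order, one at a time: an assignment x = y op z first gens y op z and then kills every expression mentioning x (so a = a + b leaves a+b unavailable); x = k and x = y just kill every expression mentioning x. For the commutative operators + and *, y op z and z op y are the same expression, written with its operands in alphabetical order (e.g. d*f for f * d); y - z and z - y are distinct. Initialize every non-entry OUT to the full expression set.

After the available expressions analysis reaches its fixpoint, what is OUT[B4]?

Answer: {c*e, c+e}

Trace:
Per-block solution:
  B0:   IN={}   OUT={}
  B1:   IN={}   OUT={}
  B2:   IN={}   OUT={c*e}
  B3:   IN={c*e}   OUT={c*e, c+e}
  B4:   IN={c*e, c+e}   OUT={c*e, c+e}
  B5:   IN={c*e, c+e}   OUT={b+d, c*e, c+e}
  B6:   IN={c*e, c+e}   OUT={a+e, c*e, c+e}

Merge at B4: IN[B4] = OUT[B3] = {c*e, c+e}
Applying B4's transfer function to that IN value gives OUT[B4] (row B4 above).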